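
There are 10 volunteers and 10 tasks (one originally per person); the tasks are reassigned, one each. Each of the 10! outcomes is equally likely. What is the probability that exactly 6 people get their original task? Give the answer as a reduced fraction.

1/1920

Favorable outcomes: C(10,6)·!4 = 210·9 = 1890.
Total outcomes: 10! = 3628800.
Probability = 1890/3628800 = 1/1920.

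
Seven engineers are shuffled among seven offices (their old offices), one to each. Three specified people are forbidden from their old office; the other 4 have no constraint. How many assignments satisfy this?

Inclusion-exclusion on the 3 forbidden self-matches:
Σ_{j=0}^{3} (-1)^j C(3,j)(7-j)!
= C(3,0)·7! - C(3,1)·6! + C(3,2)·5! - C(3,3)·4!
= 5040 - 2160 + 360 - 24
= 3216

3216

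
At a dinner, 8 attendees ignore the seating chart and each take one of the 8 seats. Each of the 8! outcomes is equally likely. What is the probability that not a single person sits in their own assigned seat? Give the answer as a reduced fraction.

Favorable outcomes: !8 = 14833.
Total outcomes: 8! = 40320.
Probability = 14833/40320 = 2119/5760.

2119/5760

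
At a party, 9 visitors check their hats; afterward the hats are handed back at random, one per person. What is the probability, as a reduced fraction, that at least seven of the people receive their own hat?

Favorable outcomes: Σ_{i≥7} C(9,i)·!(9-i) = 36·1 + 9·0 + 1·1 = 37.
Total outcomes: 9! = 362880.
Probability = 37/362880 = 37/362880.

37/362880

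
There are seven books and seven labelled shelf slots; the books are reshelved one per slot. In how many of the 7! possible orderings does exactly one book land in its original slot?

Pick the single fixed position: C(7,1) = 7 ways.
The remaining 6 must be deranged: !6 = 265.
Total: 7 × 265 = 1855.

1855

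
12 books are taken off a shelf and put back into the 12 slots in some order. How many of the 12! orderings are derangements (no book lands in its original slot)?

176214841

The subfactorial !12 = [12!/e] (nearest integer).
12! = 479001600, and 479001600/e ≈ 176214840.93, so !12 = 176214841.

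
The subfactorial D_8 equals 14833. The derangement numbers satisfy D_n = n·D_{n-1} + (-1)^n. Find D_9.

133496

D_9 = 9·14833 - 1 = 133496.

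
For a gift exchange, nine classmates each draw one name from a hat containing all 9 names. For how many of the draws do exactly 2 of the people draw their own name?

Choose which 2 of the 9 are fixed: C(9,2) = 36.
The other 7 form a derangement: !7 = 1854.
Total: 36 × 1854 = 66744.

66744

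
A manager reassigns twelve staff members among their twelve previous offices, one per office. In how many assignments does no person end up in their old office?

The subfactorial !12 = [12!/e] (nearest integer).
12! = 479001600, and 479001600/e ≈ 176214840.93, so !12 = 176214841.

176214841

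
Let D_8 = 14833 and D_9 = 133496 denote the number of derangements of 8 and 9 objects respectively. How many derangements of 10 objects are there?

D_10 = (10-1)·(D_9 + D_8) = 9·(133496 + 14833) = 9·148329 = 1334961.

1334961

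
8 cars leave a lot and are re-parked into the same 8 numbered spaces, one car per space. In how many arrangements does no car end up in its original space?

14833

The number of derangements of 8 is !8 = Σ_{k=0}^{8} (-1)^k·8!/k!
= 8! - 8!/1! + 8!/2! - 8!/3! + 8!/4! - 8!/5! + 8!/6! - 8!/7! + 8!/8!
= 40320 - 40320 + 20160 - 6720 + 1680 - 336 + 56 - 8 + 1
= 14833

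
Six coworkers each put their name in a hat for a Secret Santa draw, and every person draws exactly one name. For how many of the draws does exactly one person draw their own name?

264

Pick the single fixed position: C(6,1) = 6 ways.
The remaining 5 must be deranged: !5 = 44.
Total: 6 × 44 = 264.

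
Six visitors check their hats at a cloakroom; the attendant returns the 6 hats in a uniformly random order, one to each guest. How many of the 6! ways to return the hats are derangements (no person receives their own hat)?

265

!6 = 6! · Σ_{k=0}^{6} (-1)^k/k!
= 6! - 6!/1! + 6!/2! - 6!/3! + 6!/4! - 6!/5! + 6!/6!
= 720 - 720 + 360 - 120 + 30 - 6 + 1
= 265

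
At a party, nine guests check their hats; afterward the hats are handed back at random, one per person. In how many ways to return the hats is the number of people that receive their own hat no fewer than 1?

229384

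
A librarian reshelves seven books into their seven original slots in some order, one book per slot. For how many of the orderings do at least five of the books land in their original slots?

Sum C(7,i)·!(7-i) for i = 5..7:
  i=5: C(7,5)·!2 = 21·1 = 21
  i=6: C(7,6)·!1 = 7·0 = 0
  i=7: C(7,7)·!0 = 1·1 = 1
Total = 22.

22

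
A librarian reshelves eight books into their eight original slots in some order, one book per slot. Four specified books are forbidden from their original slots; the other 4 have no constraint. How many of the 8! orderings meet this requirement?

Let A_j be the event that the j-th constrained one is fixed. By inclusion-exclusion over the 4 events:
Σ_{j=0}^{4} (-1)^j C(4,j)(8-j)!
= C(4,0)·8! - C(4,1)·7! + C(4,2)·6! - C(4,3)·5! + C(4,4)·4!
= 40320 - 20160 + 4320 - 480 + 24
= 24024

24024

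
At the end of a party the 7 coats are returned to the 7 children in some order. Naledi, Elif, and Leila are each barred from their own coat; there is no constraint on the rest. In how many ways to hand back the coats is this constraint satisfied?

Inclusion-exclusion on the 3 forbidden self-matches:
Σ_{j=0}^{3} (-1)^j C(3,j)(7-j)!
= C(3,0)·7! - C(3,1)·6! + C(3,2)·5! - C(3,3)·4!
= 5040 - 2160 + 360 - 24
= 3216

3216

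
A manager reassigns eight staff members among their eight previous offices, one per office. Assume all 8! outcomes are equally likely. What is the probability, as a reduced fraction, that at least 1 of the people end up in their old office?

Favorable outcomes: Σ_{i≥1} C(8,i)·!(8-i) = 8·1854 + 28·265 + 56·44 + 70·9 + 56·2 + 28·1 + 8·0 + 1·1 = 25487.
Total outcomes: 8! = 40320.
Probability = 25487/40320 = 3641/5760.

3641/5760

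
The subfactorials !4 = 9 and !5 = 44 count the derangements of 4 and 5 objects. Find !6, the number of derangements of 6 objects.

265

!6 = (6-1)·(!5 + !4) = 5·(44 + 9) = 5·53 = 265.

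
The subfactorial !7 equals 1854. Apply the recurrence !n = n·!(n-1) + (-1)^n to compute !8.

14833

!8 = 8·1854 + 1 = 14833.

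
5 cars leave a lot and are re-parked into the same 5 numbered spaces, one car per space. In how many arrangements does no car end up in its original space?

44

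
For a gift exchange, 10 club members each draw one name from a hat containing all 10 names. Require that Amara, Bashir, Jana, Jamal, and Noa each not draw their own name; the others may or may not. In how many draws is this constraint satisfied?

2170680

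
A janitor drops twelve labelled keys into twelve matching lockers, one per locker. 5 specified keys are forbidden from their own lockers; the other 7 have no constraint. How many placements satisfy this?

312273360

Inclusion-exclusion on the 5 forbidden self-matches:
Σ_{j=0}^{5} (-1)^j C(5,j)(12-j)!
= C(5,0)·12! - C(5,1)·11! + C(5,2)·10! - C(5,3)·9! + C(5,4)·8! - C(5,5)·7!
= 479001600 - 199584000 + 36288000 - 3628800 + 201600 - 5040
= 312273360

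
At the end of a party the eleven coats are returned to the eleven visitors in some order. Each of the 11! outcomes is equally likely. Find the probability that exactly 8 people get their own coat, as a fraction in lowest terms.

1/120960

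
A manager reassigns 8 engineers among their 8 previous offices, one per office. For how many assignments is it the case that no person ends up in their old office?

Use !n = (n-1)(!(n-1) + !(n-2)).
!8 = 7·(1854 + 265) = 7·2119 = 14833

14833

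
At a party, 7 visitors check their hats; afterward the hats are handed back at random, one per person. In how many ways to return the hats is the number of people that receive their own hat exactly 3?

315

Pick the 3 fixed positions: C(7,3) = 35 ways.
The other 4 form a derangement: !4 = 9.
Total: 35 × 9 = 315.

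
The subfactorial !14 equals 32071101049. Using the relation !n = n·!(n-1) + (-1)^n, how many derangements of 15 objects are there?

!15 = 15·32071101049 - 1 = 481066515734.

481066515734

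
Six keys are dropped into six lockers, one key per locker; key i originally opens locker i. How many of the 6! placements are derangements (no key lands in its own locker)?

265

Recurrence: !6 = 6·!5 + (-1)^6.
!6 = 6·44 + 1 = 265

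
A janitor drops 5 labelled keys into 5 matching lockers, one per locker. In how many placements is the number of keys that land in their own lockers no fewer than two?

31

Sum C(5,i)·!(5-i) for i = 2..5:
  i=2: C(5,2)·!3 = 10·2 = 20
  i=3: C(5,3)·!2 = 10·1 = 10
  i=4: C(5,4)·!1 = 5·0 = 0
  i=5: C(5,5)·!0 = 1·1 = 1
Total = 31.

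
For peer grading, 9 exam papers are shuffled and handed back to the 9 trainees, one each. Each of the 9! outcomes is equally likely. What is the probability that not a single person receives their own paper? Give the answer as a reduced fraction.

Favorable outcomes: !9 = 133496.
Total outcomes: 9! = 362880.
Probability = 133496/362880 = 16687/45360.

16687/45360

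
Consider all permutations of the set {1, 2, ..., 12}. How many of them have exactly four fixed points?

7342335

Choose which 4 of the 12 are fixed: C(12,4) = 495.
The remaining 8 must be deranged: !8 = 14833.
Total: 495 × 14833 = 7342335.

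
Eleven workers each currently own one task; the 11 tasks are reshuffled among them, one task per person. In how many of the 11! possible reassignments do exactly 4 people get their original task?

611820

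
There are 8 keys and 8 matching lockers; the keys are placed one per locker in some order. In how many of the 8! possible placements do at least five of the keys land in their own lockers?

141

Sum C(8,i)·!(8-i) for i = 5..8:
  i=5: C(8,5)·!3 = 56·2 = 112
  i=6: C(8,6)·!2 = 28·1 = 28
  i=7: C(8,7)·!1 = 8·0 = 0
  i=8: C(8,8)·!0 = 1·1 = 1
Total = 141.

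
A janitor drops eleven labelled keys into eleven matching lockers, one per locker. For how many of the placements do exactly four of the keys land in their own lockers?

611820

Pick the 4 fixed positions: C(11,4) = 330 ways.
The remaining 7 must be deranged: !7 = 1854.
Total: 330 × 1854 = 611820.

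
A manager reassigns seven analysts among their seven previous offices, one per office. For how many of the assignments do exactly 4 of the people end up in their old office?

Choose which 4 of the 7 are fixed: C(7,4) = 35.
The other 3 form a derangement: !3 = 2.
Total: 35 × 2 = 70.

70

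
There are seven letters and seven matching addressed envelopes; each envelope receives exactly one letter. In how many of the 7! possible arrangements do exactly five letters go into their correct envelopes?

21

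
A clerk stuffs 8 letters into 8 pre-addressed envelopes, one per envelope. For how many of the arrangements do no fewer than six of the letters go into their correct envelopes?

# with exactly i fixed is C(8,i)·!(8-i); sum over i=6..8:
  i=6: C(8,6)·!2 = 28·1 = 28
  i=7: C(8,7)·!1 = 8·0 = 0
  i=8: C(8,8)·!0 = 1·1 = 1
Total = 29.

29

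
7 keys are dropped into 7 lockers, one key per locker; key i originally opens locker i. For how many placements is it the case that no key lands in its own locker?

Use !n = n·!(n-1) + (-1)^n.
!7 = 7·265 - 1 = 1854

1854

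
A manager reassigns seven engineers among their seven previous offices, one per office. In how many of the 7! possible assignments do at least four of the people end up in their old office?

Sum C(7,i)·!(7-i) for i = 4..7:
  i=4: C(7,4)·!3 = 35·2 = 70
  i=5: C(7,5)·!2 = 21·1 = 21
  i=6: C(7,6)·!1 = 7·0 = 0
  i=7: C(7,7)·!0 = 1·1 = 1
Total = 92.

92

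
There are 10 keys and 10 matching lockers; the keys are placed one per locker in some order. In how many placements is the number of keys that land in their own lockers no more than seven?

Sum C(10,i)·!(10-i) for i = 0..7:
  i=0: C(10,0)·!10 = 1·1334961 = 1334961
  i=1: C(10,1)·!9 = 10·133496 = 1334960
  i=2: C(10,2)·!8 = 45·14833 = 667485
  i=3: C(10,3)·!7 = 120·1854 = 222480
  i=4: C(10,4)·!6 = 210·265 = 55650
  i=5: C(10,5)·!5 = 252·44 = 11088
  i=6: C(10,6)·!4 = 210·9 = 1890
  i=7: C(10,7)·!3 = 120·2 = 240
Total = 3628754.

3628754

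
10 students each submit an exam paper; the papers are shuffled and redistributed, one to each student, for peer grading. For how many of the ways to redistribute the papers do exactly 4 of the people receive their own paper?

55650

Choose which 4 of the 10 are fixed: C(10,4) = 210.
The remaining 6 must be deranged: !6 = 265.
Total: 210 × 265 = 55650.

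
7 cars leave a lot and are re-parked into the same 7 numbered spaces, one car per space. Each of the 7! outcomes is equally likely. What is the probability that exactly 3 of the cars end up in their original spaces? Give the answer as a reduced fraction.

Favorable outcomes: C(7,3)·!4 = 35·9 = 315.
Total outcomes: 7! = 5040.
Probability = 315/5040 = 1/16.

1/16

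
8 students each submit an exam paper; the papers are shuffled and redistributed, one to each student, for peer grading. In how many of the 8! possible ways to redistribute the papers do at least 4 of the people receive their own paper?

# with exactly i fixed is C(8,i)·!(8-i); sum over i=4..8:
  i=4: C(8,4)·!4 = 70·9 = 630
  i=5: C(8,5)·!3 = 56·2 = 112
  i=6: C(8,6)·!2 = 28·1 = 28
  i=7: C(8,7)·!1 = 8·0 = 0
  i=8: C(8,8)·!0 = 1·1 = 1
Total = 771.

771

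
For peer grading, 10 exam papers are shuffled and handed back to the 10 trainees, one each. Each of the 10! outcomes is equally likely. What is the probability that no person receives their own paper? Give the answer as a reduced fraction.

Favorable outcomes: !10 = 1334961.
Total outcomes: 10! = 3628800.
Probability = 1334961/3628800 = 16481/44800.

16481/44800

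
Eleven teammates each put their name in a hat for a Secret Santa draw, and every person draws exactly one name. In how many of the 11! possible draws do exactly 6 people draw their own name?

20328

Pick the 6 fixed positions: C(11,6) = 462 ways.
The remaining 5 must be deranged: !5 = 44.
Total: 462 × 44 = 20328.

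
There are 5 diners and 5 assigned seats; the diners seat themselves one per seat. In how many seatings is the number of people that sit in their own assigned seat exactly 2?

20

Choose which 2 of the 5 are fixed: C(5,2) = 10.
The other 3 form a derangement: !3 = 2.
Total: 10 × 2 = 20.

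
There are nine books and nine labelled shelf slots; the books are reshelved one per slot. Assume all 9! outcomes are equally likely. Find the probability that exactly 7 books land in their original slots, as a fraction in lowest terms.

Favorable outcomes: C(9,7)·!2 = 36·1 = 36.
Total outcomes: 9! = 362880.
Probability = 36/362880 = 1/10080.

1/10080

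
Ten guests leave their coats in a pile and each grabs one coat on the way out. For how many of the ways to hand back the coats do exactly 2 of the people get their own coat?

667485

Choose which 2 of the 10 are fixed: C(10,2) = 45.
The other 8 form a derangement: !8 = 14833.
Total: 45 × 14833 = 667485.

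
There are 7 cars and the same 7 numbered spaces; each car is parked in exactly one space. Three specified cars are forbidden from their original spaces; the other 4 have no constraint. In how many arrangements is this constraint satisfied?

Inclusion-exclusion on the 3 forbidden self-matches:
Σ_{j=0}^{3} (-1)^j C(3,j)(7-j)!
= C(3,0)·7! - C(3,1)·6! + C(3,2)·5! - C(3,3)·4!
= 5040 - 2160 + 360 - 24
= 3216

3216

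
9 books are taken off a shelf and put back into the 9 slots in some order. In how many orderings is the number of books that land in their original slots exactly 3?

22260

Choose which 3 of the 9 are fixed: C(9,3) = 84.
The other 6 form a derangement: !6 = 265.
Total: 84 × 265 = 22260.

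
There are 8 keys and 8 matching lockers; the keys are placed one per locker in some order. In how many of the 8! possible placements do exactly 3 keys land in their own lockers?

2464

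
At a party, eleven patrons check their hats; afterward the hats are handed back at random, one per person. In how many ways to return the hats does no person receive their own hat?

Use !n = (n-1)(!(n-1) + !(n-2)).
!11 = 10·(1334961 + 133496) = 10·1468457 = 14684570

14684570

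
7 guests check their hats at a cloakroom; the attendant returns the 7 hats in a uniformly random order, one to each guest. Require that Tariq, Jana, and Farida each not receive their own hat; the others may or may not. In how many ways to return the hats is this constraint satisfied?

3216

Inclusion-exclusion on the 3 forbidden self-matches:
Σ_{j=0}^{3} (-1)^j C(3,j)(7-j)!
= C(3,0)·7! - C(3,1)·6! + C(3,2)·5! - C(3,3)·4!
= 5040 - 2160 + 360 - 24
= 3216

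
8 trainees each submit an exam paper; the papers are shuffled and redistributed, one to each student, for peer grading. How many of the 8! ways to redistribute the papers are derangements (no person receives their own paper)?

The subfactorial !8 = [8!/e] (nearest integer).
8! = 40320, and 40320/e ≈ 14832.90, so !8 = 14833.

14833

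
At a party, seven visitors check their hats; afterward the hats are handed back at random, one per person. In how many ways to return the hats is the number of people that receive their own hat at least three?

407

Sum C(7,i)·!(7-i) for i = 3..7:
  i=3: C(7,3)·!4 = 35·9 = 315
  i=4: C(7,4)·!3 = 35·2 = 70
  i=5: C(7,5)·!2 = 21·1 = 21
  i=6: C(7,6)·!1 = 7·0 = 0
  i=7: C(7,7)·!0 = 1·1 = 1
Total = 407.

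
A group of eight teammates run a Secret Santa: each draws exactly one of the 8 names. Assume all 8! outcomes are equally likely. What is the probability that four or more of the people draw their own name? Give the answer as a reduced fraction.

257/13440

Favorable outcomes: Σ_{i≥4} C(8,i)·!(8-i) = 70·9 + 56·2 + 28·1 + 8·0 + 1·1 = 771.
Total outcomes: 8! = 40320.
Probability = 771/40320 = 257/13440.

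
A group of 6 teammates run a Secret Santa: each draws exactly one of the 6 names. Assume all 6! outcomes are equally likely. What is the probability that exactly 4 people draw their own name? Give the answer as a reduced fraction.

1/48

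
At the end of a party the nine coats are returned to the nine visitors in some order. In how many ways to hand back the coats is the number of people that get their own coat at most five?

362675

Sum C(9,i)·!(9-i) for i = 0..5:
  i=0: C(9,0)·!9 = 1·133496 = 133496
  i=1: C(9,1)·!8 = 9·14833 = 133497
  i=2: C(9,2)·!7 = 36·1854 = 66744
  i=3: C(9,3)·!6 = 84·265 = 22260
  i=4: C(9,4)·!5 = 126·44 = 5544
  i=5: C(9,5)·!4 = 126·9 = 1134
Total = 362675.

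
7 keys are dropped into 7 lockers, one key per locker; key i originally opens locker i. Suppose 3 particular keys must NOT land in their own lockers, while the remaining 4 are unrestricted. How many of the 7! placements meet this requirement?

Let A_j be the event that the j-th constrained one is fixed. By inclusion-exclusion over the 3 events:
Σ_{j=0}^{3} (-1)^j C(3,j)(7-j)!
= C(3,0)·7! - C(3,1)·6! + C(3,2)·5! - C(3,3)·4!
= 5040 - 2160 + 360 - 24
= 3216

3216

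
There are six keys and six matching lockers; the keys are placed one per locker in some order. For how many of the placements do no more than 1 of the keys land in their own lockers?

529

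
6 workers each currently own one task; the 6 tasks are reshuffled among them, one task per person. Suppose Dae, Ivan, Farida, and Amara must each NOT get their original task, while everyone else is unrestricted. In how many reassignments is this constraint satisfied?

362

Let A_j be the event that the j-th constrained one is fixed. By inclusion-exclusion over the 4 events:
Σ_{j=0}^{4} (-1)^j C(4,j)(6-j)!
= C(4,0)·6! - C(4,1)·5! + C(4,2)·4! - C(4,3)·3! + C(4,4)·2!
= 720 - 480 + 144 - 24 + 2
= 362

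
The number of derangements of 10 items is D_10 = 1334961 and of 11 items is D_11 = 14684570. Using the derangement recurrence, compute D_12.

176214841

D_12 = (12-1)·(D_11 + D_10) = 11·(14684570 + 1334961) = 11·16019531 = 176214841.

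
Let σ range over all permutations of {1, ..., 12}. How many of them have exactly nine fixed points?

Choose which 9 of the 12 are fixed: C(12,9) = 220.
The remaining 3 must be deranged: !3 = 2.
Total: 220 × 2 = 440.

440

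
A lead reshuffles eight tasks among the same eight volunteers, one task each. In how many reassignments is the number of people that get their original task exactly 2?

7420

Pick the 2 fixed positions: C(8,2) = 28 ways.
The other 6 form a derangement: !6 = 265.
Total: 28 × 265 = 7420.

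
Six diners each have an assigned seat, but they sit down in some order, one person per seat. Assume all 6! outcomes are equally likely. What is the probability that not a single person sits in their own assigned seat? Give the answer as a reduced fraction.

53/144

Favorable outcomes: !6 = 265.
Total outcomes: 6! = 720.
Probability = 265/720 = 53/144.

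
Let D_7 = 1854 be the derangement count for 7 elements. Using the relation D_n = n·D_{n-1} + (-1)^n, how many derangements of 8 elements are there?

D_8 = 8·1854 + 1 = 14833.

14833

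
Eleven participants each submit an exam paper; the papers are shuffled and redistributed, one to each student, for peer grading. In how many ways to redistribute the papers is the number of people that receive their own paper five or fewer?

# with exactly i fixed is C(11,i)·!(11-i); sum over i=0..5:
  i=0: C(11,0)·!11 = 1·14684570 = 14684570
  i=1: C(11,1)·!10 = 11·1334961 = 14684571
  i=2: C(11,2)·!9 = 55·133496 = 7342280
  i=3: C(11,3)·!8 = 165·14833 = 2447445
  i=4: C(11,4)·!7 = 330·1854 = 611820
  i=5: C(11,5)·!6 = 462·265 = 122430
Total = 39893116.

39893116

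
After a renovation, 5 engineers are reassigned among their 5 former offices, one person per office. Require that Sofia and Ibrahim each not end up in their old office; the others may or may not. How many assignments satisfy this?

78

Inclusion-exclusion on the 2 forbidden self-matches:
Σ_{j=0}^{2} (-1)^j C(2,j)(5-j)!
= C(2,0)·5! - C(2,1)·4! + C(2,2)·3!
= 120 - 48 + 6
= 78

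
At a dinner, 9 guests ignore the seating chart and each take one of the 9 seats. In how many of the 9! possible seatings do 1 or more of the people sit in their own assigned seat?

# with exactly i fixed is C(9,i)·!(9-i); sum over i=1..9:
  i=1: C(9,1)·!8 = 9·14833 = 133497
  i=2: C(9,2)·!7 = 36·1854 = 66744
  i=3: C(9,3)·!6 = 84·265 = 22260
  i=4: C(9,4)·!5 = 126·44 = 5544
  i=5: C(9,5)·!4 = 126·9 = 1134
  i=6: C(9,6)·!3 = 84·2 = 168
  i=7: C(9,7)·!2 = 36·1 = 36
  i=8: C(9,8)·!1 = 9·0 = 0
  i=9: C(9,9)·!0 = 1·1 = 1
Total = 229384.

229384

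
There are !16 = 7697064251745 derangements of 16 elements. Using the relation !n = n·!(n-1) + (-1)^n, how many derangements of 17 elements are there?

!17 = 17·7697064251745 - 1 = 130850092279664.

130850092279664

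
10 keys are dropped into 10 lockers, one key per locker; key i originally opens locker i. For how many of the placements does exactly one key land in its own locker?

Choose which one of the 10 is fixed: C(10,1) = 10.
The remaining 9 must be deranged: !9 = 133496.
Total: 10 × 133496 = 1334960.

1334960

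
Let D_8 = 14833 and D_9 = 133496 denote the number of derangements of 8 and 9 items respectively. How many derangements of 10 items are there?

1334961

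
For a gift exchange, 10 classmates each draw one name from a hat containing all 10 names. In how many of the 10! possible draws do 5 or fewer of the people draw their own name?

# with exactly i fixed is C(10,i)·!(10-i); sum over i=0..5:
  i=0: C(10,0)·!10 = 1·1334961 = 1334961
  i=1: C(10,1)·!9 = 10·133496 = 1334960
  i=2: C(10,2)·!8 = 45·14833 = 667485
  i=3: C(10,3)·!7 = 120·1854 = 222480
  i=4: C(10,4)·!6 = 210·265 = 55650
  i=5: C(10,5)·!5 = 252·44 = 11088
Total = 3626624.

3626624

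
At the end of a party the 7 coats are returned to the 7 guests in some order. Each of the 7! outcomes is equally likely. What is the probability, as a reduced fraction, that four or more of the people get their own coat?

Favorable outcomes: Σ_{i≥4} C(7,i)·!(7-i) = 35·2 + 21·1 + 7·0 + 1·1 = 92.
Total outcomes: 7! = 5040.
Probability = 92/5040 = 23/1260.

23/1260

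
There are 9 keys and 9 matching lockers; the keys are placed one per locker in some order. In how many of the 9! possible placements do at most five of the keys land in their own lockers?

362675

# with exactly i fixed is C(9,i)·!(9-i); sum over i=0..5:
  i=0: C(9,0)·!9 = 1·133496 = 133496
  i=1: C(9,1)·!8 = 9·14833 = 133497
  i=2: C(9,2)·!7 = 36·1854 = 66744
  i=3: C(9,3)·!6 = 84·265 = 22260
  i=4: C(9,4)·!5 = 126·44 = 5544
  i=5: C(9,5)·!4 = 126·9 = 1134
Total = 362675.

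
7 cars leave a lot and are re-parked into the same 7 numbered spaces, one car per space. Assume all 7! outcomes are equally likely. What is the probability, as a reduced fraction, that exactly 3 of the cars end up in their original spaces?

1/16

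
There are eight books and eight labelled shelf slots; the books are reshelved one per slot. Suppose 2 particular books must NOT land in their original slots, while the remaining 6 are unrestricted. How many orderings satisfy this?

30960

Inclusion-exclusion on the 2 forbidden self-matches:
Σ_{j=0}^{2} (-1)^j C(2,j)(8-j)!
= C(2,0)·8! - C(2,1)·7! + C(2,2)·6!
= 40320 - 10080 + 720
= 30960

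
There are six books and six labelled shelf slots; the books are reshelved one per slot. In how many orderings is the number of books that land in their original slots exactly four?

15

Choose which 4 of the 6 are fixed: C(6,4) = 15.
The remaining 2 must be deranged: !2 = 1.
Total: 15 × 1 = 15.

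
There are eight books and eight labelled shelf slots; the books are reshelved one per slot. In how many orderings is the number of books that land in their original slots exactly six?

Pick the 6 fixed positions: C(8,6) = 28 ways.
The remaining 2 must be deranged: !2 = 1.
Total: 28 × 1 = 28.

28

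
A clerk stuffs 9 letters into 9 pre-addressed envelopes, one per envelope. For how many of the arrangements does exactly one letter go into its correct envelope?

Choose which one of the 9 is fixed: C(9,1) = 9.
The remaining 8 must be deranged: !8 = 14833.
Total: 9 × 14833 = 133497.

133497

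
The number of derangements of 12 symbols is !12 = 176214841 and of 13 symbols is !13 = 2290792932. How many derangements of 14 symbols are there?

!14 = (14-1)·(!13 + !12) = 13·(2290792932 + 176214841) = 13·2467007773 = 32071101049.

32071101049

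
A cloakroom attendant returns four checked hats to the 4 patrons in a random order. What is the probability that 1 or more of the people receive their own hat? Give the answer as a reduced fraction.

Favorable outcomes: Σ_{i≥1} C(4,i)·!(4-i) = 4·2 + 6·1 + 4·0 + 1·1 = 15.
Total outcomes: 4! = 24.
Probability = 15/24 = 5/8.

5/8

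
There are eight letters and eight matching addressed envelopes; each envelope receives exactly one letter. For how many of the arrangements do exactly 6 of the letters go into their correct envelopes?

28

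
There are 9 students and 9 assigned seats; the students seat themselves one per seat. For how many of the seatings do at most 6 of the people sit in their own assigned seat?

362843

Sum C(9,i)·!(9-i) for i = 0..6:
  i=0: C(9,0)·!9 = 1·133496 = 133496
  i=1: C(9,1)·!8 = 9·14833 = 133497
  i=2: C(9,2)·!7 = 36·1854 = 66744
  i=3: C(9,3)·!6 = 84·265 = 22260
  i=4: C(9,4)·!5 = 126·44 = 5544
  i=5: C(9,5)·!4 = 126·9 = 1134
  i=6: C(9,6)·!3 = 84·2 = 168
Total = 362843.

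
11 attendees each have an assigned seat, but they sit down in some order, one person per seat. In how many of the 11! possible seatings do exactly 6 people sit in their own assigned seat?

Pick the 6 fixed positions: C(11,6) = 462 ways.
The other 5 form a derangement: !5 = 44.
Total: 462 × 44 = 20328.

20328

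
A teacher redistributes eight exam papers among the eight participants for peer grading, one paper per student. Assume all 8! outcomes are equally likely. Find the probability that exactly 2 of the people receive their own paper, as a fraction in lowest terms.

53/288

Favorable outcomes: C(8,2)·!6 = 28·265 = 7420.
Total outcomes: 8! = 40320.
Probability = 7420/40320 = 53/288.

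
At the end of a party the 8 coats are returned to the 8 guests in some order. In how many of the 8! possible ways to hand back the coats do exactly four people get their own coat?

Pick the 4 fixed positions: C(8,4) = 70 ways.
The other 4 form a derangement: !4 = 9.
Total: 70 × 9 = 630.

630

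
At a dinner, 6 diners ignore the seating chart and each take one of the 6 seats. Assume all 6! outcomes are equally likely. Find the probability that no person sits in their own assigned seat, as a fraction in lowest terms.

53/144

Favorable outcomes: !6 = 265.
Total outcomes: 6! = 720.
Probability = 265/720 = 53/144.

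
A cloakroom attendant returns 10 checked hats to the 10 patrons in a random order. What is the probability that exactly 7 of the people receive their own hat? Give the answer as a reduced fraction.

1/15120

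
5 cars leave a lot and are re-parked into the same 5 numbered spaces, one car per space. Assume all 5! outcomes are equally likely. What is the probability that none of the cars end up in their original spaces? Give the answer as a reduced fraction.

Favorable outcomes: !5 = 44.
Total outcomes: 5! = 120.
Probability = 44/120 = 11/30.

11/30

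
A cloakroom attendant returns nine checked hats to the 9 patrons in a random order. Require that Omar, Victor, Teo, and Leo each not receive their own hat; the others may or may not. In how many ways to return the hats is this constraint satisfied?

229080

Let A_j be the event that the j-th constrained one is fixed. By inclusion-exclusion over the 4 events:
Σ_{j=0}^{4} (-1)^j C(4,j)(9-j)!
= C(4,0)·9! - C(4,1)·8! + C(4,2)·7! - C(4,3)·6! + C(4,4)·5!
= 362880 - 161280 + 30240 - 2880 + 120
= 229080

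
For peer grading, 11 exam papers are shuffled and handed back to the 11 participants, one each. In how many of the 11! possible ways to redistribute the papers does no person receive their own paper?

14684570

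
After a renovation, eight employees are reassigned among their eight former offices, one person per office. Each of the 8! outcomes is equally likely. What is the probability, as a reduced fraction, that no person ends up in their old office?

Favorable outcomes: !8 = 14833.
Total outcomes: 8! = 40320.
Probability = 14833/40320 = 2119/5760.

2119/5760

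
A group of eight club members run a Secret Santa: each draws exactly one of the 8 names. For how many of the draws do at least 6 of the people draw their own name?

Sum C(8,i)·!(8-i) for i = 6..8:
  i=6: C(8,6)·!2 = 28·1 = 28
  i=7: C(8,7)·!1 = 8·0 = 0
  i=8: C(8,8)·!0 = 1·1 = 1
Total = 29.

29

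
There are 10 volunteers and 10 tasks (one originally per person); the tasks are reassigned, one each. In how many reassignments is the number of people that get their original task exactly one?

Pick the single fixed position: C(10,1) = 10 ways.
The remaining 9 must be deranged: !9 = 133496.
Total: 10 × 133496 = 1334960.

1334960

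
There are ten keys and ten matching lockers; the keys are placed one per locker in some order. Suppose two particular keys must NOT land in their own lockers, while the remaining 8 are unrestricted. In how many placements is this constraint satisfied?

2943360

Let A_j be the event that the j-th constrained one is fixed. By inclusion-exclusion over the 2 events:
Σ_{j=0}^{2} (-1)^j C(2,j)(10-j)!
= C(2,0)·10! - C(2,1)·9! + C(2,2)·8!
= 3628800 - 725760 + 40320
= 2943360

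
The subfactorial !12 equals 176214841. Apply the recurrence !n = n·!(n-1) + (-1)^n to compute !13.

2290792932

!13 = 13·176214841 - 1 = 2290792932.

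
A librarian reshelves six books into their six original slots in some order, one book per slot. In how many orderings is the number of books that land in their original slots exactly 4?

15

Pick the 4 fixed positions: C(6,4) = 15 ways.
The other 2 form a derangement: !2 = 1.
Total: 15 × 1 = 15.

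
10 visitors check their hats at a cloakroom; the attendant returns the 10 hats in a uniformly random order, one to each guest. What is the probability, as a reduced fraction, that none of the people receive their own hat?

Favorable outcomes: !10 = 1334961.
Total outcomes: 10! = 3628800.
Probability = 1334961/3628800 = 16481/44800.

16481/44800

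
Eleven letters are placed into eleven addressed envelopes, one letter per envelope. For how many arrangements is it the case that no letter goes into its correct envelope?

14684570

!11 is the nearest integer to 11!/e.
11! = 39916800, and 39916800/e ≈ 14684570.08, so !11 = 14684570.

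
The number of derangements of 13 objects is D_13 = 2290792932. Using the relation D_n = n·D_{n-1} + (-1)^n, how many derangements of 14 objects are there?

D_14 = 14·2290792932 + 1 = 32071101049.

32071101049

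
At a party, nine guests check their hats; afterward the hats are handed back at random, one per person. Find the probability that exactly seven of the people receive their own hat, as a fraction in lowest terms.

1/10080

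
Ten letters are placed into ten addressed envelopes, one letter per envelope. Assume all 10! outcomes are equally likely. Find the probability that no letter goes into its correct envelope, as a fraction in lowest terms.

Favorable outcomes: !10 = 1334961.
Total outcomes: 10! = 3628800.
Probability = 1334961/3628800 = 16481/44800.

16481/44800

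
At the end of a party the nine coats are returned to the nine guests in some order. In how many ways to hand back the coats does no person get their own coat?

133496

Recurrence: !9 = 8·(!8 + !7).
!9 = 8·(14833 + 1854) = 8·16687 = 133496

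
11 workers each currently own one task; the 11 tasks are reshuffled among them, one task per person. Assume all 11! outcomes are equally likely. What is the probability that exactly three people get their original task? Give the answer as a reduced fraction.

2119/34560

Favorable outcomes: C(11,3)·!8 = 165·14833 = 2447445.
Total outcomes: 11! = 39916800.
Probability = 2447445/39916800 = 2119/34560.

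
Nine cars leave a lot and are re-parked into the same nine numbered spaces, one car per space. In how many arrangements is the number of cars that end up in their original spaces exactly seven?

Choose which 7 of the 9 are fixed: C(9,7) = 36.
The other 2 form a derangement: !2 = 1.
Total: 36 × 1 = 36.

36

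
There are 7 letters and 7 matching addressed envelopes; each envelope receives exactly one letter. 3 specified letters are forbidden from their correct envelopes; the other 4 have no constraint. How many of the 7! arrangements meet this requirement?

Let A_j be the event that the j-th constrained one is fixed. By inclusion-exclusion over the 3 events:
Σ_{j=0}^{3} (-1)^j C(3,j)(7-j)!
= C(3,0)·7! - C(3,1)·6! + C(3,2)·5! - C(3,3)·4!
= 5040 - 2160 + 360 - 24
= 3216

3216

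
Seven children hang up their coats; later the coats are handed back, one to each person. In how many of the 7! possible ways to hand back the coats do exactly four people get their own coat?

70

Pick the 4 fixed positions: C(7,4) = 35 ways.
The other 3 form a derangement: !3 = 2.
Total: 35 × 2 = 70.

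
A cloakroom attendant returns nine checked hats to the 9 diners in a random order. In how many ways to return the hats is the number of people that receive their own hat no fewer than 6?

205

# with exactly i fixed is C(9,i)·!(9-i); sum over i=6..9:
  i=6: C(9,6)·!3 = 84·2 = 168
  i=7: C(9,7)·!2 = 36·1 = 36
  i=8: C(9,8)·!1 = 9·0 = 0
  i=9: C(9,9)·!0 = 1·1 = 1
Total = 205.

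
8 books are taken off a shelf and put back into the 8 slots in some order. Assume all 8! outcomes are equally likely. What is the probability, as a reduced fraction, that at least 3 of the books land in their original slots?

647/8064

Favorable outcomes: Σ_{i≥3} C(8,i)·!(8-i) = 56·44 + 70·9 + 56·2 + 28·1 + 8·0 + 1·1 = 3235.
Total outcomes: 8! = 40320.
Probability = 3235/40320 = 647/8064.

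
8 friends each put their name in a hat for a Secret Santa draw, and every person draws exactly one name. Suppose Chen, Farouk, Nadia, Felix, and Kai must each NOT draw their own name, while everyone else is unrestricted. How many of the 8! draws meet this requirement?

21234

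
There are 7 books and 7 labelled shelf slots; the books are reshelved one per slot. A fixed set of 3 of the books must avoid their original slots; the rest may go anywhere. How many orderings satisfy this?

3216

Let A_j be the event that the j-th constrained one is fixed. By inclusion-exclusion over the 3 events:
Σ_{j=0}^{3} (-1)^j C(3,j)(7-j)!
= C(3,0)·7! - C(3,1)·6! + C(3,2)·5! - C(3,3)·4!
= 5040 - 2160 + 360 - 24
= 3216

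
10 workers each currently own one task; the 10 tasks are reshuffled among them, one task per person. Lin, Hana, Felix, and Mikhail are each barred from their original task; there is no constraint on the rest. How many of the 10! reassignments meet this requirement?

2399760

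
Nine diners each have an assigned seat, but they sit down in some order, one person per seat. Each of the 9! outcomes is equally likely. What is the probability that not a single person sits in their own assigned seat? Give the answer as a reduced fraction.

16687/45360

Favorable outcomes: !9 = 133496.
Total outcomes: 9! = 362880.
Probability = 133496/362880 = 16687/45360.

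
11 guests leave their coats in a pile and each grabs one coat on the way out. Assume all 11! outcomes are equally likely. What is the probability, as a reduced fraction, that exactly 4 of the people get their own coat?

103/6720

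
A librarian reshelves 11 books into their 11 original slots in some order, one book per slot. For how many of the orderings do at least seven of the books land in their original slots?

Sum C(11,i)·!(11-i) for i = 7..11:
  i=7: C(11,7)·!4 = 330·9 = 2970
  i=8: C(11,8)·!3 = 165·2 = 330
  i=9: C(11,9)·!2 = 55·1 = 55
  i=10: C(11,10)·!1 = 11·0 = 0
  i=11: C(11,11)·!0 = 1·1 = 1
Total = 3356.

3356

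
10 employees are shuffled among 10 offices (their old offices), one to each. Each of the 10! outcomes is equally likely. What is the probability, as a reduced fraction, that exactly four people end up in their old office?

Favorable outcomes: C(10,4)·!6 = 210·265 = 55650.
Total outcomes: 10! = 3628800.
Probability = 55650/3628800 = 53/3456.

53/3456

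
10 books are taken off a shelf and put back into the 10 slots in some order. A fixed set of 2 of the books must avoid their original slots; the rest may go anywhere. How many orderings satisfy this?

2943360

Inclusion-exclusion on the 2 forbidden self-matches:
Σ_{j=0}^{2} (-1)^j C(2,j)(10-j)!
= C(2,0)·10! - C(2,1)·9! + C(2,2)·8!
= 3628800 - 725760 + 40320
= 2943360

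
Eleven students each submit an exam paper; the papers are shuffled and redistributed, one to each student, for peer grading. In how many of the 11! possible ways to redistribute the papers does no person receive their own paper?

14684570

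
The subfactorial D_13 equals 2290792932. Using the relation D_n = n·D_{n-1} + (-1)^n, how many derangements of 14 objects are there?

32071101049

D_14 = 14·2290792932 + 1 = 32071101049.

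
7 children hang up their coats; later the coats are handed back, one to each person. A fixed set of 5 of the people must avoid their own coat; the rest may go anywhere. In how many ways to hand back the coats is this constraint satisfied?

2428

Let A_j be the event that the j-th constrained one is fixed. By inclusion-exclusion over the 5 events:
Σ_{j=0}^{5} (-1)^j C(5,j)(7-j)!
= C(5,0)·7! - C(5,1)·6! + C(5,2)·5! - C(5,3)·4! + C(5,4)·3! - C(5,5)·2!
= 5040 - 3600 + 1200 - 240 + 30 - 2
= 2428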